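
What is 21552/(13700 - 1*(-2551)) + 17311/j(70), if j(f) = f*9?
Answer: 14042801/487530 ≈ 28.804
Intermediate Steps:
j(f) = 9*f
21552/(13700 - 1*(-2551)) + 17311/j(70) = 21552/(13700 - 1*(-2551)) + 17311/((9*70)) = 21552/(13700 + 2551) + 17311/630 = 21552/16251 + 17311*(1/630) = 21552*(1/16251) + 2473/90 = 7184/5417 + 2473/90 = 14042801/487530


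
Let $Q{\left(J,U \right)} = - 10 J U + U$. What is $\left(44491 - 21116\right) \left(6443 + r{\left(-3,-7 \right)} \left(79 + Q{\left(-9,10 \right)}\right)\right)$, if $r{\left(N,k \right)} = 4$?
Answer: $243076625$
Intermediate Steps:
$Q{\left(J,U \right)} = U - 10 J U$ ($Q{\left(J,U \right)} = - 10 J U + U = U - 10 J U$)
$\left(44491 - 21116\right) \left(6443 + r{\left(-3,-7 \right)} \left(79 + Q{\left(-9,10 \right)}\right)\right) = \left(44491 - 21116\right) \left(6443 + 4 \left(79 + 10 \left(1 - -90\right)\right)\right) = 23375 \left(6443 + 4 \left(79 + 10 \left(1 + 90\right)\right)\right) = 23375 \left(6443 + 4 \left(79 + 10 \cdot 91\right)\right) = 23375 \left(6443 + 4 \left(79 + 910\right)\right) = 23375 \left(6443 + 4 \cdot 989\right) = 23375 \left(6443 + 3956\right) = 23375 \cdot 10399 = 243076625$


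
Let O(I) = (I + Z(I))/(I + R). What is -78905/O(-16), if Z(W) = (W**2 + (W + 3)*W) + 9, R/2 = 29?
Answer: -3314010/457 ≈ -7251.7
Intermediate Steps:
R = 58 (R = 2*29 = 58)
Z(W) = 9 + W**2 + W*(3 + W) (Z(W) = (W**2 + (3 + W)*W) + 9 = (W**2 + W*(3 + W)) + 9 = 9 + W**2 + W*(3 + W))
O(I) = (9 + 2*I**2 + 4*I)/(58 + I) (O(I) = (I + (9 + 2*I**2 + 3*I))/(I + 58) = (9 + 2*I**2 + 4*I)/(58 + I))
-78905/O(-16) = -78905*(58 - 16)/(9 + 2*(-16)**2 + 4*(-16)) = -78905*42/(9 + 2*256 - 64) = -78905*42/(9 + 512 - 64) = -78905/((1/42)*457) = -78905/457/42 = -78905*42/457 = -3314010/457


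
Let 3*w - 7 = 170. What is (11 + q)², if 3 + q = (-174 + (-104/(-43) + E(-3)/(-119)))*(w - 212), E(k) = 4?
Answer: 62501578770436/90601 ≈ 6.8986e+8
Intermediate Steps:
w = 59 (w = 7/3 + (⅓)*170 = 7/3 + 170/3 = 59)
q = 7902483/301 (q = -3 + (-174 + (-104/(-43) + 4/(-119)))*(59 - 212) = -3 + (-174 + (-104*(-1/43) + 4*(-1/119)))*(-153) = -3 + (-174 + (104/43 - 4/119))*(-153) = -3 + (-174 + 12204/5117)*(-153) = -3 - 878154/5117*(-153) = -3 + 7903386/301 = 7902483/301 ≈ 26254.)
(11 + q)² = (11 + 7902483/301)² = (7905794/301)² = 62501578770436/90601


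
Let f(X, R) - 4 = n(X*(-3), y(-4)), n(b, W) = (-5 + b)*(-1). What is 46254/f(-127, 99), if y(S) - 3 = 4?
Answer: -7709/62 ≈ -124.34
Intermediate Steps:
y(S) = 7 (y(S) = 3 + 4 = 7)
n(b, W) = 5 - b
f(X, R) = 9 + 3*X (f(X, R) = 4 + (5 - X*(-3)) = 4 + (5 - (-3)*X) = 4 + (5 + 3*X) = 9 + 3*X)
46254/f(-127, 99) = 46254/(9 + 3*(-127)) = 46254/(9 - 381) = 46254/(-372) = 46254*(-1/372) = -7709/62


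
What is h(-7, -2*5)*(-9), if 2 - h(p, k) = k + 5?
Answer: -63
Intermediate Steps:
h(p, k) = -3 - k (h(p, k) = 2 - (k + 5) = 2 - (5 + k) = 2 + (-5 - k) = -3 - k)
h(-7, -2*5)*(-9) = (-3 - (-2)*5)*(-9) = (-3 - 1*(-10))*(-9) = (-3 + 10)*(-9) = 7*(-9) = -63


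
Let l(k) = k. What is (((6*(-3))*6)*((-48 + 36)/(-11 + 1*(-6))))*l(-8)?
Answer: 10368/17 ≈ 609.88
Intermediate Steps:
(((6*(-3))*6)*((-48 + 36)/(-11 + 1*(-6))))*l(-8) = (((6*(-3))*6)*((-48 + 36)/(-11 + 1*(-6))))*(-8) = ((-18*6)*(-12/(-11 - 6)))*(-8) = -(-1296)/(-17)*(-8) = -(-1296)*(-1)/17*(-8) = -108*12/17*(-8) = -1296/17*(-8) = 10368/17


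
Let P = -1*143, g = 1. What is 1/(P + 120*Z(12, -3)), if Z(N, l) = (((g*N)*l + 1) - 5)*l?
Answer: 1/14257 ≈ 7.0141e-5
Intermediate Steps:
P = -143
Z(N, l) = l*(-4 + N*l) (Z(N, l) = (((1*N)*l + 1) - 5)*l = ((N*l + 1) - 5)*l = ((1 + N*l) - 5)*l = (-4 + N*l)*l = l*(-4 + N*l))
1/(P + 120*Z(12, -3)) = 1/(-143 + 120*(-3*(-4 + 12*(-3)))) = 1/(-143 + 120*(-3*(-4 - 36))) = 1/(-143 + 120*(-3*(-40))) = 1/(-143 + 120*120) = 1/(-143 + 14400) = 1/14257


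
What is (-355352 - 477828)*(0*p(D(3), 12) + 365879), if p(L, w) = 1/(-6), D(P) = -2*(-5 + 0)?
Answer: -304843065220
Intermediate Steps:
D(P) = 10 (D(P) = -2*(-5) = 10)
p(L, w) = -1/6
(-355352 - 477828)*(0*p(D(3), 12) + 365879) = (-355352 - 477828)*(0*(-1/6) + 365879) = -833180*(0 + 365879) = -833180*365879 = -304843065220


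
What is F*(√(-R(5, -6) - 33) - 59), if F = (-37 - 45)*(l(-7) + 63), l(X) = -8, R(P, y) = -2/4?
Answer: 266090 - 2255*I*√130 ≈ 2.6609e+5 - 25711.0*I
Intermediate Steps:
R(P, y) = -½ (R(P, y) = -2*¼ = -½)
F = -4510 (F = (-37 - 45)*(-8 + 63) = -82*55 = -4510)
F*(√(-R(5, -6) - 33) - 59) = -4510*(√(-1*(-½) - 33) - 59) = -4510*(√(½ - 33) - 59) = -4510*(√(-65/2) - 59) = -4510*(I*√130/2 - 59) = -4510*(-59 + I*√130/2) = 266090 - 2255*I*√130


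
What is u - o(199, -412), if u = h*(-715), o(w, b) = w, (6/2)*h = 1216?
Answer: -870037/3 ≈ -2.9001e+5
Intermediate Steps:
h = 1216/3 (h = (⅓)*1216 = 1216/3 ≈ 405.33)
u = -869440/3 (u = (1216/3)*(-715) = -869440/3 ≈ -2.8981e+5)
u - o(199, -412) = -869440/3 - 1*199 = -869440/3 - 199 = -870037/3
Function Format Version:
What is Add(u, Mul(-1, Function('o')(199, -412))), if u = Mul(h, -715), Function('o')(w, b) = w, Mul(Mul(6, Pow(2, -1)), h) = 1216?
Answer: Rational(-870037, 3) ≈ -2.9001e+5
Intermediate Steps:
h = Rational(1216, 3) (h = Mul(Rational(1, 3), 1216) = Rational(1216, 3) ≈ 405.33)
u = Rational(-869440, 3) (u = Mul(Rational(1216, 3), -715) = Rational(-869440, 3) ≈ -2.8981e+5)
Add(u, Mul(-1, Function('o')(199, -412))) = Add(Rational(-869440, 3), Mul(-1, 199)) = Add(Rational(-869440, 3), -199) = Rational(-870037, 3)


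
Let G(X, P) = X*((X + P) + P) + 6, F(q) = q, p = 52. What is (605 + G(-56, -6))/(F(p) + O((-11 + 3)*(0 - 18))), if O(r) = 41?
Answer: 1473/31 ≈ 47.516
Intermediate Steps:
G(X, P) = 6 + X*(X + 2*P) (G(X, P) = X*((P + X) + P) + 6 = X*(X + 2*P) + 6 = 6 + X*(X + 2*P))
(605 + G(-56, -6))/(F(p) + O((-11 + 3)*(0 - 18))) = (605 + (6 + (-56)² + 2*(-6)*(-56)))/(52 + 41) = (605 + (6 + 3136 + 672))/93 = (605 + 3814)*(1/93) = 4419*(1/93) = 1473/31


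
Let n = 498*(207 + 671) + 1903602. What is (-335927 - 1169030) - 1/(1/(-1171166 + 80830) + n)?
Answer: -3841114790432302371/2552308664255 ≈ -1.5050e+6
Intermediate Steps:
n = 2340846 (n = 498*878 + 1903602 = 437244 + 1903602 = 2340846)
(-335927 - 1169030) - 1/(1/(-1171166 + 80830) + n) = (-335927 - 1169030) - 1/(1/(-1171166 + 80830) + 2340846) = -1504957 - 1/(1/(-1090336) + 2340846) = -1504957 - 1/(-1/1090336 + 2340846) = -1504957 - 1/2552308664255/1090336 = -1504957 - 1*1090336/2552308664255 = -1504957 - 1090336/2552308664255 = -3841114790432302371/2552308664255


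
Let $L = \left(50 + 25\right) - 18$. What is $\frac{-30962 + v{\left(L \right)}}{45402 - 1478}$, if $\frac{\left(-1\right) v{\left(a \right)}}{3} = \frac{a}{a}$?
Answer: $- \frac{30965}{43924} \approx -0.70497$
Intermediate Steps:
$L = 57$ ($L = 75 - 18 = 57$)
$v{\left(a \right)} = -3$ ($v{\left(a \right)} = - 3 \frac{a}{a} = \left(-3\right) 1 = -3$)
$\frac{-30962 + v{\left(L \right)}}{45402 - 1478} = \frac{-30962 - 3}{45402 - 1478} = - \frac{30965}{43924}$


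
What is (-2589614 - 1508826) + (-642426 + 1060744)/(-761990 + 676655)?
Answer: -349740795718/85335 ≈ -4.0984e+6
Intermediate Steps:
(-2589614 - 1508826) + (-642426 + 1060744)/(-761990 + 676655) = -4098440 + 418318/(-85335) = -4098440 + 418318*(-1/85335) = -4098440 - 418318/85335 = -349740795718/85335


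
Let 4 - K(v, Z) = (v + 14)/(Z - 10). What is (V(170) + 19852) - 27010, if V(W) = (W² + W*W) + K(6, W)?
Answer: 405167/8 ≈ 50646.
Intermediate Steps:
K(v, Z) = 4 - (14 + v)/(-10 + Z) (K(v, Z) = 4 - (v + 14)/(Z - 10) = 4 - (14 + v)/(-10 + Z))
V(W) = 2*W² + (-60 + 4*W)/(-10 + W) (V(W) = (W² + W*W) + (-54 - 1*6 + 4*W)/(-10 + W) = (W² + W²) + (-54 - 6 + 4*W)/(-10 + W) = 2*W² + (-60 + 4*W)/(-10 + W))
(V(170) + 19852) - 27010 = (2*(-30 + 2*170 + 170²*(-10 + 170))/(-10 + 170) + 19852) - 27010 = (2*(-30 + 340 + 28900*160)/160 + 19852) - 27010 = (2*(1/160)*(-30 + 340 + 4624000) + 19852) - 27010 = (2*(1/160)*4624310 + 19852) - 27010 = (462431/8 + 19852) - 27010 = 621247/8 - 27010 = 405167/8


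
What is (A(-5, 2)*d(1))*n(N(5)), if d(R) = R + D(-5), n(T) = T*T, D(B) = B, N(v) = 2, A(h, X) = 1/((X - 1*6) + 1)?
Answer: 16/3 ≈ 5.3333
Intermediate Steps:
A(h, X) = 1/(-5 + X) (A(h, X) = 1/((X - 6) + 1) = 1/((-6 + X) + 1) = 1/(-5 + X))
n(T) = T²
d(R) = -5 + R (d(R) = R - 5 = -5 + R)
(A(-5, 2)*d(1))*n(N(5)) = ((-5 + 1)/(-5 + 2))*2² = (-4/(-3))*4 = -⅓*(-4)*4 = (4/3)*4 = 16/3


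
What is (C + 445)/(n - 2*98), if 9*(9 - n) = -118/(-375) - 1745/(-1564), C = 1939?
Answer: -12583944000/987918427 ≈ -12.738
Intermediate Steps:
n = 46667573/5278500 (n = 9 - (-118/(-375) - 1745/(-1564))/9 = 9 - (-118*(-1/375) - 1745*(-1/1564))/9 = 9 - (118/375 + 1745/1564)/9 = 9 - 1/9*838927/586500 = 9 - 838927/5278500 = 46667573/5278500 ≈ 8.8411)
(C + 445)/(n - 2*98) = (1939 + 445)/(46667573/5278500 - 2*98) = 2384/(46667573/5278500 - 196) = 2384/(-987918427/5278500) = 2384*(-5278500/987918427) = -12583944000/987918427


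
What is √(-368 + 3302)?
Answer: 3*√326 ≈ 54.166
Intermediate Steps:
√(-368 + 3302) = √2934 = 3*√326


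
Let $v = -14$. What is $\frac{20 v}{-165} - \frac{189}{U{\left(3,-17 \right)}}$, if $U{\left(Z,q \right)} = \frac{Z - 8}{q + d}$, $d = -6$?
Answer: $- \frac{143171}{165} \approx -867.7$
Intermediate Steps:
$U{\left(Z,q \right)} = \frac{-8 + Z}{-6 + q}$ ($U{\left(Z,q \right)} = \frac{Z - 8}{q - 6} = \frac{-8 + Z}{-6 + q}$)
$\frac{20 v}{-165} - \frac{189}{U{\left(3,-17 \right)}} = \frac{20 \left(-14\right)}{-165} - \frac{189}{\frac{1}{-6 - 17} \left(-8 + 3\right)} = \left(-280\right) \left(- \frac{1}{165}\right) - \frac{189}{\frac{1}{-23} \left(-5\right)} = \frac{56}{33} - \frac{189}{\left(- \frac{1}{23}\right) \left(-5\right)} = \frac{56}{33} - \frac{189}{\frac{5}{23}} = \frac{56}{33} - \frac{4347}{5} = - \frac{143171}{165}$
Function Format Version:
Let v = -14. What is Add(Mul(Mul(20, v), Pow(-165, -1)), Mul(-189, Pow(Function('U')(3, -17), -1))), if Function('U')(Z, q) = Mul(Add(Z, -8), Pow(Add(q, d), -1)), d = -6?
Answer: Rational(-143171, 165) ≈ -867.70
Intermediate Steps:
Function('U')(Z, q) = Mul(Pow(Add(-6, q), -1), Add(-8, Z)) (Function('U')(Z, q) = Mul(Add(Z, -8), Pow(Add(q, -6), -1)) = Mul(Add(-8, Z), Pow(Add(-6, q), -1)) = Mul(Pow(Add(-6, q), -1), Add(-8, Z)))
Add(Mul(Mul(20, v), Pow(-165, -1)), Mul(-189, Pow(Function('U')(3, -17), -1))) = Add(Mul(Mul(20, -14), Pow(-165, -1)), Mul(-189, Pow(Mul(Pow(Add(-6, -17), -1), Add(-8, 3)), -1))) = Add(Mul(-280, Rational(-1, 165)), Mul(-189, Pow(Mul(Pow(-23, -1), -5), -1))) = Add(Rational(56, 33), Mul(-189, Pow(Mul(Rational(-1, 23), -5), -1))) = Add(Rational(56, 33), Mul(-189, Pow(Rational(5, 23), -1))) = Add(Rational(56, 33), Mul(-189, Rational(23, 5))) = Add(Rational(56, 33), Rational(-4347, 5)) = Rational(-143171, 165)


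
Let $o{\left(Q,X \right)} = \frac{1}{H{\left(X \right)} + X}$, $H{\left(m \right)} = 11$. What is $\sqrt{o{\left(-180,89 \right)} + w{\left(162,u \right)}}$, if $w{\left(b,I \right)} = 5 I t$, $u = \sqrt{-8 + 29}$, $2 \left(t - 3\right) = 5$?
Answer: $\frac{\sqrt{1 + 2750 \sqrt{21}}}{10} \approx 11.226$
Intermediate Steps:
$t = \frac{11}{2}$ ($t = 3 + \frac{1}{2} \cdot 5 = 3 + \frac{5}{2} = \frac{11}{2} \approx 5.5$)
$o{\left(Q,X \right)} = \frac{1}{11 + X}$
$u = \sqrt{21} \approx 4.5826$
$w{\left(b,I \right)} = \frac{55 I}{2}$ ($w{\left(b,I \right)} = 5 I \frac{11}{2} = \frac{55 I}{2}$)
$\sqrt{o{\left(-180,89 \right)} + w{\left(162,u \right)}} = \sqrt{\frac{1}{11 + 89} + \frac{55 \sqrt{21}}{2}} = \sqrt{\frac{1}{100} + \frac{55 \sqrt{21}}{2}}$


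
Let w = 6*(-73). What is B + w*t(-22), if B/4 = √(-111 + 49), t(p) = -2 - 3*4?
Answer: 6132 + 4*I*√62 ≈ 6132.0 + 31.496*I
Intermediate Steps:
t(p) = -14 (t(p) = -2 - 12 = -14)
B = 4*I*√62 (B = 4*√(-111 + 49) = 4*√(-62) = 4*(I*√62) = 4*I*√62 ≈ 31.496*I)
w = -438
B + w*t(-22) = 4*I*√62 - 438*(-14) = 4*I*√62 + 6132 = 6132 + 4*I*√62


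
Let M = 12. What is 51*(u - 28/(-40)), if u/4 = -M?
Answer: -24123/10 ≈ -2412.3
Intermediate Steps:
u = -48 (u = 4*(-1*12) = 4*(-12) = -48)
51*(u - 28/(-40)) = 51*(-48 - 28/(-40)) = 51*(-48 - 28*(-1/40)) = 51*(-48 + 7/10) = 51*(-473/10) = -24123/10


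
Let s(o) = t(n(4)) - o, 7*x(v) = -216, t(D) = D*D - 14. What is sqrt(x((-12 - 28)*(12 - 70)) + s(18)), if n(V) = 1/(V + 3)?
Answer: I*sqrt(3079)/7 ≈ 7.927*I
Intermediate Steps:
n(V) = 1/(3 + V)
t(D) = -14 + D**2 (t(D) = D**2 - 14 = -14 + D**2)
x(v) = -216/7 (x(v) = (1/7)*(-216) = -216/7)
s(o) = -685/49 - o (s(o) = (-14 + (1/(3 + 4))**2) - o = (-14 + (1/7)**2) - o = (-14 + 1/49) - o = -685/49 - o)
sqrt(x((-12 - 28)*(12 - 70)) + s(18)) = sqrt(-216/7 + (-685/49 - 1*18)) = sqrt(-216/7 + (-685/49 - 18)) = sqrt(-216/7 - 1567/49) = sqrt(-3079/49) = I*sqrt(3079)/7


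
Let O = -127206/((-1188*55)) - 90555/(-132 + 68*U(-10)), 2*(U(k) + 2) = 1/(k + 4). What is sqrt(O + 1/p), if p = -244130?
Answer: sqrt(3640279492371697049355)/3307107045 ≈ 18.244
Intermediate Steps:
U(k) = -2 + 1/(2*(4 + k)) (U(k) = -2 + 1/(2*(k + 4)) = -2 + 1/(2*(4 + k)))
O = 991945957/2980230 (O = -127206/((-1188*55)) - 90555/(-132 + 68*((-15 - 4*(-10))/(2*(4 - 10)))) = -127206/(-65340) - 90555/(-132 + 68*((1/2)*(-15 + 40)/(-6))) = -127206*(-1/65340) - 90555/(-132 + 68*((1/2)*(-1/6)*25)) = 7067/3630 - 90555/(-132 + 68*(-25/12)) = 7067/3630 - 90555/(-132 - 425/3) = 7067/3630 - 90555/(-821/3) = 7067/3630 - 90555*(-3/821) = 7067/3630 + 271665/821 = 991945957/2980230 ≈ 332.84)
sqrt(O + 1/p) = sqrt(991945957/2980230 + 1/(-244130)) = sqrt(991945957/2980230 - 1/244130) = sqrt(12108188175109/36378177495) = sqrt(3640279492371697049355)/3307107045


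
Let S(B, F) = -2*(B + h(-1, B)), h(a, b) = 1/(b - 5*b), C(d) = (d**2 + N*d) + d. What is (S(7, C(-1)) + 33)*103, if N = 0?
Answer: 27501/14 ≈ 1964.4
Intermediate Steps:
C(d) = d + d**2 (C(d) = (d**2 + 0*d) + d = (d**2 + 0) + d = d**2 + d = d + d**2)
h(a, b) = -1/(4*b) (h(a, b) = 1/(-4*b) = -1/(4*b))
S(B, F) = 1/(2*B) - 2*B (S(B, F) = -2*(B - 1/(4*B)) = 1/(2*B) - 2*B)
(S(7, C(-1)) + 33)*103 = (((1/2)/7 - 2*7) + 33)*103 = (((1/2)*(1/7) - 14) + 33)*103 = ((1/14 - 14) + 33)*103 = (-195/14 + 33)*103 = (267/14)*103 = 27501/14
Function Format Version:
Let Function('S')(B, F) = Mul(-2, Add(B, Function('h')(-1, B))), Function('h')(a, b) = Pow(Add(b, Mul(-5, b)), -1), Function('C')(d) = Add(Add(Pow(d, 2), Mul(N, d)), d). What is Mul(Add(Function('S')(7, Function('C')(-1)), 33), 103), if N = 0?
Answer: Rational(27501, 14) ≈ 1964.4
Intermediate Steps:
Function('C')(d) = Add(d, Pow(d, 2)) (Function('C')(d) = Add(Add(Pow(d, 2), Mul(0, d)), d) = Add(Add(Pow(d, 2), 0), d) = Add(Pow(d, 2), d) = Add(d, Pow(d, 2)))
Function('h')(a, b) = Mul(Rational(-1, 4), Pow(b, -1)) (Function('h')(a, b) = Pow(Mul(-4, b), -1) = Mul(Rational(-1, 4), Pow(b, -1)))
Function('S')(B, F) = Add(Mul(Rational(1, 2), Pow(B, -1)), Mul(-2, B)) (Function('S')(B, F) = Mul(-2, Add(B, Mul(Rational(-1, 4), Pow(B, -1)))) = Add(Mul(Rational(1, 2), Pow(B, -1)), Mul(-2, B)))
Mul(Add(Function('S')(7, Function('C')(-1)), 33), 103) = Mul(Add(Add(Mul(Rational(1, 2), Pow(7, -1)), Mul(-2, 7)), 33), 103) = Mul(Add(Add(Mul(Rational(1, 2), Rational(1, 7)), -14), 33), 103) = Mul(Add(Add(Rational(1, 14), -14), 33), 103) = Mul(Add(Rational(-195, 14), 33), 103) = Mul(Rational(267, 14), 103) = Rational(27501, 14)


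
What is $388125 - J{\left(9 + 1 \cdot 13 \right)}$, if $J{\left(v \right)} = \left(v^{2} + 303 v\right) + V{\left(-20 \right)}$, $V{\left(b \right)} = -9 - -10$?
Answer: $380974$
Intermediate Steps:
$V{\left(b \right)} = 1$ ($V{\left(b \right)} = -9 + 10 = 1$)
$J{\left(v \right)} = 1 + v^{2} + 303 v$ ($J{\left(v \right)} = \left(v^{2} + 303 v\right) + 1 = 1 + v^{2} + 303 v$)
$388125 - J{\left(9 + 1 \cdot 13 \right)} = 388125 - \left(1 + \left(9 + 1 \cdot 13\right)^{2} + 303 \left(9 + 1 \cdot 13\right)\right) = 388125 - \left(1 + \left(9 + 13\right)^{2} + 303 \left(9 + 13\right)\right) = 388125 - \left(1 + 22^{2} + 303 \cdot 22\right) = 388125 - \left(1 + 484 + 6666\right) = 388125 - 7151 = 380974$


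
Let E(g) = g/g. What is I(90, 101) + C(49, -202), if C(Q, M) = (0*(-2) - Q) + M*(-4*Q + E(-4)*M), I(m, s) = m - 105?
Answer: 80332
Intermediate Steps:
I(m, s) = -105 + m
E(g) = 1
C(Q, M) = -Q + M*(M - 4*Q) (C(Q, M) = (0*(-2) - Q) + M*(-4*Q + 1*M) = (0 - Q) + M*(-4*Q + M) = -Q + M*(M - 4*Q))
I(90, 101) + C(49, -202) = (-105 + 90) + ((-202)² - 1*49 - 4*(-202)*49) = -15 + (40804 - 49 + 39592) = -15 + 80347 = 80332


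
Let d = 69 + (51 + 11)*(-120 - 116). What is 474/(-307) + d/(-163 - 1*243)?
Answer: 4278397/124642 ≈ 34.326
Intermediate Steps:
d = -14563 (d = 69 + 62*(-236) = 69 - 14632 = -14563)
474/(-307) + d/(-163 - 1*243) = 474/(-307) - 14563/(-163 - 1*243) = 474*(-1/307) - 14563/(-163 - 243) = -474/307 - 14563/(-406) = -474/307 - 14563*(-1/406) = -474/307 + 14563/406 = 4278397/124642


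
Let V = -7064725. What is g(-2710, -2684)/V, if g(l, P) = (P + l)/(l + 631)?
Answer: -1798/4895854425 ≈ -3.6725e-7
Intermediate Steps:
g(l, P) = (P + l)/(631 + l)
g(-2710, -2684)/V = ((-2684 - 2710)/(631 - 2710))/(-7064725) = (-5394/(-2079))*(-1/7064725) = -1/2079*(-5394)*(-1/7064725) = (1798/693)*(-1/7064725) = -1798/4895854425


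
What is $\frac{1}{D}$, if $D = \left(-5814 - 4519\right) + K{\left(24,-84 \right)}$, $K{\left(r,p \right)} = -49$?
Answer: $- \frac{1}{10382} \approx -9.6321 \cdot 10^{-5}$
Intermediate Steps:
$D = -10382$ ($D = \left(-5814 - 4519\right) - 49 = -10333 - 49 = -10382$)
$\frac{1}{D} = \frac{1}{-10382} = - \frac{1}{10382}$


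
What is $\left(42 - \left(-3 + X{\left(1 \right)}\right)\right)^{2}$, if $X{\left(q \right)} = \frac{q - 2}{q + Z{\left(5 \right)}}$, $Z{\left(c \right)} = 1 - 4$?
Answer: $\frac{7921}{4} \approx 1980.3$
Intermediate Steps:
$Z{\left(c \right)} = -3$
$X{\left(q \right)} = \frac{-2 + q}{-3 + q}$ ($X{\left(q \right)} = \frac{q - 2}{q - 3} = \frac{-2 + q}{-3 + q}$)
$\left(42 - \left(-3 + X{\left(1 \right)}\right)\right)^{2} = \left(42 + \left(3 - \frac{-2 + 1}{-3 + 1}\right)\right)^{2} = \left(42 + \left(3 - \frac{1}{-2} \left(-1\right)\right)\right)^{2} = \left(42 + \left(3 - \left(- \frac{1}{2}\right) \left(-1\right)\right)\right)^{2} = \left(42 + \left(3 - \frac{1}{2}\right)\right)^{2} = \left(42 + \frac{5}{2}\right)^{2} = \left(\frac{89}{2}\right)^{2} = \frac{7921}{4}$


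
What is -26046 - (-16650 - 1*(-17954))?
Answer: -27350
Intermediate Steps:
-26046 - (-16650 - 1*(-17954)) = -26046 - (-16650 + 17954) = -26046 - 1*1304 = -26046 - 1304 = -27350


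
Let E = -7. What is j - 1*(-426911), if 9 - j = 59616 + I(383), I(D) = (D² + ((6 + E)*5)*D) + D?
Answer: 222147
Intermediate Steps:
I(D) = D² - 4*D (I(D) = (D² + ((6 - 7)*5)*D) + D = (D² + (-1*5)*D) + D = (D² - 5*D) + D = D² - 4*D)
j = -204764 (j = 9 - (59616 + 383*(-4 + 383)) = 9 - (59616 + 383*379) = 9 - (59616 + 145157) = 9 - 1*204773 = 9 - 204773 = -204764)
j - 1*(-426911) = -204764 - 1*(-426911) = -204764 + 426911 = 222147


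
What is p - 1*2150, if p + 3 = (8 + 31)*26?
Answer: -1139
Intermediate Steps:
p = 1011 (p = -3 + (8 + 31)*26 = -3 + 39*26 = -3 + 1014 = 1011)
p - 1*2150 = 1011 - 1*2150 = 1011 - 2150 = -1139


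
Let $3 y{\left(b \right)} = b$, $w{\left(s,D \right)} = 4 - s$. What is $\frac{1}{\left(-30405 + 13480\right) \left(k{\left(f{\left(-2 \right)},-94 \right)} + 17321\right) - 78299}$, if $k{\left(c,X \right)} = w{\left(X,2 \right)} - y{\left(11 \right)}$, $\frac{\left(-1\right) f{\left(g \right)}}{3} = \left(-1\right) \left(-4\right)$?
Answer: $- \frac{3}{884498447} \approx -3.3918 \cdot 10^{-9}$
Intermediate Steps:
$y{\left(b \right)} = \frac{b}{3}$
$f{\left(g \right)} = -12$ ($f{\left(g \right)} = - 3 \left(\left(-1\right) \left(-4\right)\right) = \left(-3\right) 4 = -12$)
$k{\left(c,X \right)} = \frac{1}{3} - X$ ($k{\left(c,X \right)} = \left(4 - X\right) - \frac{1}{3} \cdot 11 = \left(4 - X\right) - \frac{11}{3} = \frac{1}{3} - X$)
$\frac{1}{\left(-30405 + 13480\right) \left(k{\left(f{\left(-2 \right)},-94 \right)} + 17321\right) - 78299} = \frac{1}{\left(-30405 + 13480\right) \left(\left(\frac{1}{3} - -94\right) + 17321\right) - 78299} = \frac{1}{- 16925 \left(\left(\frac{1}{3} + 94\right) + 17321\right) - 78299} = \frac{1}{- 16925 \left(\frac{283}{3} + 17321\right) - 78299} = \frac{1}{\left(-16925\right) \frac{52246}{3} - 78299} = \frac{1}{- \frac{884263550}{3} - 78299} = \frac{1}{- \frac{884498447}{3}} = - \frac{3}{884498447}$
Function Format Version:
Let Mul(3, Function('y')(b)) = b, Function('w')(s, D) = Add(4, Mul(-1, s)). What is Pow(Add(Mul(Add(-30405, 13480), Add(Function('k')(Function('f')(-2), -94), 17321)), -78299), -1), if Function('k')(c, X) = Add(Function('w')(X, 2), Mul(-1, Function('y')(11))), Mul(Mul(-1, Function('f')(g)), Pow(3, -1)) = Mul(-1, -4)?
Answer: Rational(-3, 884498447) ≈ -3.3918e-9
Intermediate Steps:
Function('y')(b) = Mul(Rational(1, 3), b)
Function('f')(g) = -12 (Function('f')(g) = Mul(-3, Mul(-1, -4)) = Mul(-3, 4) = -12)
Function('k')(c, X) = Add(Rational(1, 3), Mul(-1, X)) (Function('k')(c, X) = Add(Add(4, Mul(-1, X)), Mul(-1, Mul(Rational(1, 3), 11))) = Add(Add(4, Mul(-1, X)), Mul(-1, Rational(11, 3))) = Add(Add(4, Mul(-1, X)), Rational(-11, 3)) = Add(Rational(1, 3), Mul(-1, X)))
Pow(Add(Mul(Add(-30405, 13480), Add(Function('k')(Function('f')(-2), -94), 17321)), -78299), -1) = Pow(Add(Mul(Add(-30405, 13480), Add(Add(Rational(1, 3), Mul(-1, -94)), 17321)), -78299), -1) = Pow(Add(Mul(-16925, Add(Add(Rational(1, 3), 94), 17321)), -78299), -1) = Pow(Add(Mul(-16925, Add(Rational(283, 3), 17321)), -78299), -1) = Pow(Add(Mul(-16925, Rational(52246, 3)), -78299), -1) = Pow(Add(Rational(-884263550, 3), -78299), -1) = Pow(Rational(-884498447, 3), -1) = Rational(-3, 884498447)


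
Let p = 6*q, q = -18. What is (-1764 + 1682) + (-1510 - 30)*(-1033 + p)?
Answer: 1757058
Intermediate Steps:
p = -108 (p = 6*(-18) = -108)
(-1764 + 1682) + (-1510 - 30)*(-1033 + p) = (-1764 + 1682) + (-1510 - 30)*(-1033 - 108) = -82 - 1540*(-1141) = -82 + 1757140 = 1757058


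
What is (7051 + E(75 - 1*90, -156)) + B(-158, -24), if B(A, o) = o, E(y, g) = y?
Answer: 7012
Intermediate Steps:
(7051 + E(75 - 1*90, -156)) + B(-158, -24) = (7051 + (75 - 1*90)) - 24 = (7051 + (75 - 90)) - 24 = (7051 - 15) - 24 = 7036 - 24 = 7012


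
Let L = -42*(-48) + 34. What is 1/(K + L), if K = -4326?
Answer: -1/2276 ≈ -0.00043937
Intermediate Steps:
L = 2050 (L = 2016 + 34 = 2050)
1/(K + L) = 1/(-4326 + 2050) = 1/(-2276) = -1/2276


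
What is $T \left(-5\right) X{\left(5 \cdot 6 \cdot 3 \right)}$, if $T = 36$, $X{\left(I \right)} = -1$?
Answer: $180$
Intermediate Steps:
$T \left(-5\right) X{\left(5 \cdot 6 \cdot 3 \right)} = 36 \left(-5\right) \left(-1\right) = \left(-180\right) \left(-1\right) = 180$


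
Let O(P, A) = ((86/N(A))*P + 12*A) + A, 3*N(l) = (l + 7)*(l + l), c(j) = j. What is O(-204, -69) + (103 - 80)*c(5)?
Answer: -561952/713 ≈ -788.15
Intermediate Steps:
N(l) = 2*l*(7 + l)/3 (N(l) = ((l + 7)*(l + l))/3 = ((7 + l)*(2*l))/3 = (2*l*(7 + l))/3 = 2*l*(7 + l)/3)
O(P, A) = 13*A + 129*P/(A*(7 + A)) (O(P, A) = ((86/((2*A*(7 + A)/3)))*P + 12*A) + A = ((86*(3/(2*A*(7 + A))))*P + 12*A) + A = ((129/(A*(7 + A)))*P + 12*A) + A = (129*P/(A*(7 + A)) + 12*A) + A = (12*A + 129*P/(A*(7 + A))) + A = 13*A + 129*P/(A*(7 + A)))
O(-204, -69) + (103 - 80)*c(5) = (129*(-204) + 13*(-69)²*(7 - 69))/((-69)*(7 - 69)) + (103 - 80)*5 = -1/69*(-26316 + 13*4761*(-62))/(-62) + 23*5 = -1/69*(-1/62)*(-26316 - 3837366) + 115 = -1/69*(-1/62)*(-3863682) + 115 = -643947/713 + 115 = -561952/713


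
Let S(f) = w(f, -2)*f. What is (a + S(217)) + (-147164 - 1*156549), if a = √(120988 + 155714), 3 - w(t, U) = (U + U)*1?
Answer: -302194 + √276702 ≈ -3.0167e+5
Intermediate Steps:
w(t, U) = 3 - 2*U (w(t, U) = 3 - (U + U) = 3 - 2*U)
S(f) = 7*f (S(f) = (3 - 2*(-2))*f = (3 + 4)*f = 7*f)
a = √276702 ≈ 526.02
(a + S(217)) + (-147164 - 1*156549) = (√276702 + 7*217) + (-147164 - 1*156549) = (√276702 + 1519) + (-147164 - 156549) = (1519 + √276702) - 303713 = -302194 + √276702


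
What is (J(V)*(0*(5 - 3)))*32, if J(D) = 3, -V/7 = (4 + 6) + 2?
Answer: 0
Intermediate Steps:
V = -84 (V = -7*((4 + 6) + 2) = -7*(10 + 2) = -7*12 = -84)
(J(V)*(0*(5 - 3)))*32 = (3*(0*(5 - 3)))*32 = (3*(0*2))*32 = (3*0)*32 = 0*32 = 0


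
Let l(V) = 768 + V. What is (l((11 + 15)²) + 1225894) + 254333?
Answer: 1481671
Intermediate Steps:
(l((11 + 15)²) + 1225894) + 254333 = ((768 + (11 + 15)²) + 1225894) + 254333 = ((768 + 26²) + 1225894) + 254333 = ((768 + 676) + 1225894) + 254333 = (1444 + 1225894) + 254333 = 1227338 + 254333 = 1481671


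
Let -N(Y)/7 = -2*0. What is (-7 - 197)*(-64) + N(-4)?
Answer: 13056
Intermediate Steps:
N(Y) = 0 (N(Y) = -(-14)*0 = -7*0 = 0)
(-7 - 197)*(-64) + N(-4) = (-7 - 197)*(-64) + 0 = -204*(-64) + 0 = 13056 + 0 = 13056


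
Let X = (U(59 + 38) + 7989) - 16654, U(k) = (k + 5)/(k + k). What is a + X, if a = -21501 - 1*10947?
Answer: -3987910/97 ≈ -41113.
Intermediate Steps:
U(k) = (5 + k)/(2*k) (U(k) = (5 + k)/((2*k)) = (5 + k)*(1/(2*k)) = (5 + k)/(2*k))
X = -840454/97 (X = ((5 + (59 + 38))/(2*(59 + 38)) + 7989) - 16654 = ((1/2)*(5 + 97)/97 + 7989) - 16654 = ((1/2)*(1/97)*102 + 7989) - 16654 = (51/97 + 7989) - 16654 = 774984/97 - 16654 = -840454/97 ≈ -8664.5)
a = -32448 (a = -21501 - 10947 = -32448)
a + X = -32448 - 840454/97 = -3987910/97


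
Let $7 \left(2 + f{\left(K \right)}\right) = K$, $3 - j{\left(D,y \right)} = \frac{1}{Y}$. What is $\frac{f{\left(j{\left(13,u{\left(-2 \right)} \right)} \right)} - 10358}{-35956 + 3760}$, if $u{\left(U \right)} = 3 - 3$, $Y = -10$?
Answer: $\frac{241723}{751240} \approx 0.32177$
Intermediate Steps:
$u{\left(U \right)} = 0$
$j{\left(D,y \right)} = \frac{31}{10}$ ($j{\left(D,y \right)} = 3 - \frac{1}{-10} = 3 - - \frac{1}{10} = 3 + \frac{1}{10} = \frac{31}{10}$)
$f{\left(K \right)} = -2 + \frac{K}{7}$
$\frac{f{\left(j{\left(13,u{\left(-2 \right)} \right)} \right)} - 10358}{-35956 + 3760} = \frac{\left(-2 + \frac{1}{7} \cdot \frac{31}{10}\right) - 10358}{-35956 + 3760} = \frac{\left(-2 + \frac{31}{70}\right) - 10358}{-32196} = \left(- \frac{109}{70} - 10358\right) \left(- \frac{1}{32196}\right) = \left(- \frac{725169}{70}\right) \left(- \frac{1}{32196}\right) = \frac{241723}{751240}$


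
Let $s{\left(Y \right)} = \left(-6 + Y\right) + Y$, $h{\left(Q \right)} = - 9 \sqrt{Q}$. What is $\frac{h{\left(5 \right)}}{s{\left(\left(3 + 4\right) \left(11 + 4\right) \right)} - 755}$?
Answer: $\frac{9 \sqrt{5}}{551} \approx 0.036524$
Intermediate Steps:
$s{\left(Y \right)} = -6 + 2 Y$
$\frac{h{\left(5 \right)}}{s{\left(\left(3 + 4\right) \left(11 + 4\right) \right)} - 755} = \frac{\left(-9\right) \sqrt{5}}{\left(-6 + 2 \left(3 + 4\right) \left(11 + 4\right)\right) - 755} = \frac{\left(-9\right) \sqrt{5}}{\left(-6 + 2 \cdot 7 \cdot 15\right) - 755} = \frac{\left(-9\right) \sqrt{5}}{\left(-6 + 2 \cdot 105\right) - 755} = \frac{\left(-9\right) \sqrt{5}}{\left(-6 + 210\right) - 755} = \frac{\left(-9\right) \sqrt{5}}{204 - 755} = \frac{\left(-9\right) \sqrt{5}}{-551} = - \frac{\left(-9\right) \sqrt{5}}{551} = \frac{9 \sqrt{5}}{551}$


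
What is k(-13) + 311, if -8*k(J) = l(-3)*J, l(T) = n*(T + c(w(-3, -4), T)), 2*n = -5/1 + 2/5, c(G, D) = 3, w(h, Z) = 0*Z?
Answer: 311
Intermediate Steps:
w(h, Z) = 0
n = -23/10 (n = (-5/1 + 2/5)/2 = (-5*1 + 2*(⅕))/2 = (-5 + ⅖)/2 = (½)*(-23/5) = -23/10 ≈ -2.3000)
l(T) = -69/10 - 23*T/10 (l(T) = -23*(T + 3)/10 = -23*(3 + T)/10 = -69/10 - 23*T/10)
k(J) = 0 (k(J) = -(-69/10 - 23/10*(-3))*J/8 = -(-69/10 + 69/10)*J/8 = -0*J = -⅛*0 = 0)
k(-13) + 311 = 0 + 311 = 311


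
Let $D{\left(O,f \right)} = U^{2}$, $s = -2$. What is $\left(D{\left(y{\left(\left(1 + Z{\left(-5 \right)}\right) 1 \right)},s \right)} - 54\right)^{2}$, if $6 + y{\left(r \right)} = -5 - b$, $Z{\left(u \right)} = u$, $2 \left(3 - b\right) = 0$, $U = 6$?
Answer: $324$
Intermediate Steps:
$b = 3$ ($b = 3 - 0 = 3 + 0 = 3$)
$y{\left(r \right)} = -14$ ($y{\left(r \right)} = -6 - 8 = -14$)
$D{\left(O,f \right)} = 36$ ($D{\left(O,f \right)} = 6^{2} = 36$)
$\left(D{\left(y{\left(\left(1 + Z{\left(-5 \right)}\right) 1 \right)},s \right)} - 54\right)^{2} = \left(36 - 54\right)^{2} = \left(-18\right)^{2} = 324$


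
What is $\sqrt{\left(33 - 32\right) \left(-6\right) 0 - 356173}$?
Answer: $i \sqrt{356173} \approx 596.8 i$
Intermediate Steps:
$\sqrt{\left(33 - 32\right) \left(-6\right) 0 - 356173} = \sqrt{1 \left(-6\right) 0 - 356173} = \sqrt{\left(-6\right) 0 - 356173} = \sqrt{0 - 356173} = \sqrt{-356173} = i \sqrt{356173}$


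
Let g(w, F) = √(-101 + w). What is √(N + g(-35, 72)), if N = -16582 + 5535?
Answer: √(-11047 + 2*I*√34) ≈ 0.0555 + 105.1*I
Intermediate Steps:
N = -11047
√(N + g(-35, 72)) = √(-11047 + √(-101 - 35)) = √(-11047 + √(-136)) = √(-11047 + 2*I*√34)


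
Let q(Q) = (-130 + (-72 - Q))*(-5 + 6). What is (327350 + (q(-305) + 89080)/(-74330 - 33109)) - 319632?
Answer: 829125019/107439 ≈ 7717.2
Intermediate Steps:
q(Q) = -202 - Q (q(Q) = (-202 - Q)*1 = -202 - Q)
(327350 + (q(-305) + 89080)/(-74330 - 33109)) - 319632 = (327350 + ((-202 - 1*(-305)) + 89080)/(-74330 - 33109)) - 319632 = (327350 + ((-202 + 305) + 89080)/(-107439)) - 319632 = (327350 + (103 + 89080)*(-1/107439)) - 319632 = (327350 + 89183*(-1/107439)) - 319632 = (327350 - 89183/107439) - 319632 = 35170067467/107439 - 319632 = 829125019/107439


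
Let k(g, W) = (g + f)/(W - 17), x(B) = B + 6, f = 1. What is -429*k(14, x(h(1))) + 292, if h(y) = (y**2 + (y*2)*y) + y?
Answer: 8479/7 ≈ 1211.3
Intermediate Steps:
h(y) = y + 3*y**2 (h(y) = (y**2 + (2*y)*y) + y = (y**2 + 2*y**2) + y = 3*y**2 + y = y + 3*y**2)
x(B) = 6 + B
k(g, W) = (1 + g)/(-17 + W) (k(g, W) = (g + 1)/(W - 17) = (1 + g)/(-17 + W))
-429*k(14, x(h(1))) + 292 = -429*(1 + 14)/(-17 + (6 + 1*(1 + 3*1))) + 292 = -429*15/(-17 + (6 + 1*(1 + 3))) + 292 = -429*15/(-17 + (6 + 1*4)) + 292 = -429*15/(-17 + (6 + 4)) + 292 = -429*15/(-17 + 10) + 292 = -429*15/(-7) + 292 = -(-429)*15/7 + 292 = -429*(-15/7) + 292 = 6435/7 + 292 = 8479/7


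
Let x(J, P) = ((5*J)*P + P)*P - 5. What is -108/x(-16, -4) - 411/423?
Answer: -125/141 ≈ -0.88653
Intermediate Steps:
x(J, P) = -5 + P*(P + 5*J*P) (x(J, P) = (5*J*P + P)*P - 5 = (P + 5*J*P)*P - 5 = P*(P + 5*J*P) - 5 = -5 + P*(P + 5*J*P))
-108/x(-16, -4) - 411/423 = -108/(-5 + (-4)**2 + 5*(-16)*(-4)**2) - 411/423 = -108/(-5 + 16 + 5*(-16)*16) - 411*1/423 = -108/(-5 + 16 - 1280) - 137/141 = -108/(-1269) - 137/141 = -108*(-1/1269) - 137/141 = 4/47 - 137/141 = -125/141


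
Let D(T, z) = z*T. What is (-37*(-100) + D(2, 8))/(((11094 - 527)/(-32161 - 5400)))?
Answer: -139576676/10567 ≈ -13209.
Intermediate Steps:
D(T, z) = T*z
(-37*(-100) + D(2, 8))/(((11094 - 527)/(-32161 - 5400))) = (-37*(-100) + 2*8)/(((11094 - 527)/(-32161 - 5400))) = (3700 + 16)/((10567/(-37561))) = 3716/((10567*(-1/37561))) = 3716/(-10567/37561) = 3716*(-37561/10567) = -139576676/10567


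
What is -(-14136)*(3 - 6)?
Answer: -42408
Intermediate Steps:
-(-14136)*(3 - 6) = -(-14136)*(-3) = -3534*12 = -42408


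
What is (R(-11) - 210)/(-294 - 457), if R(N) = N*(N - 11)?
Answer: -32/751 ≈ -0.042610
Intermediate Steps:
R(N) = N*(-11 + N)
(R(-11) - 210)/(-294 - 457) = (-11*(-11 - 11) - 210)/(-294 - 457) = (-11*(-22) - 210)/(-751) = (242 - 210)*(-1/751) = 32*(-1/751) = -32/751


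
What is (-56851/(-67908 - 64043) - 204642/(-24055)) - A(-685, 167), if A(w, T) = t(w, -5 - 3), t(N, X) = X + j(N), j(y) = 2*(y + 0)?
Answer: 4402254305637/3174081305 ≈ 1386.9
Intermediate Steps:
j(y) = 2*y
t(N, X) = X + 2*N
A(w, T) = -8 + 2*w (A(w, T) = (-5 - 3) + 2*w = -8 + 2*w)
(-56851/(-67908 - 64043) - 204642/(-24055)) - A(-685, 167) = (-56851/(-67908 - 64043) - 204642/(-24055)) - (-8 + 2*(-685)) = (-56851/(-131951) - 204642*(-1/24055)) - (-8 - 1370) = (-56851*(-1/131951) + 204642/24055) - 1*(-1378) = (56851/131951 + 204642/24055) + 1378 = 28370267347/3174081305 + 1378 = 4402254305637/3174081305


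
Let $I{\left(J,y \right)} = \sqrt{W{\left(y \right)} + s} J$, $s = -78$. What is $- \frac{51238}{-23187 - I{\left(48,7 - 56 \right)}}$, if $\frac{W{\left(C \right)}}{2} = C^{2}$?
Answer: $\frac{396018502}{175584291} - \frac{1639616 \sqrt{1181}}{175584291} \approx 1.9345$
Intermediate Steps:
$W{\left(C \right)} = 2 C^{2}$
$I{\left(J,y \right)} = J \sqrt{-78 + 2 y^{2}}$ ($I{\left(J,y \right)} = \sqrt{2 y^{2} - 78} J = \sqrt{-78 + 2 y^{2}} J = J \sqrt{-78 + 2 y^{2}}$)
$- \frac{51238}{-23187 - I{\left(48,7 - 56 \right)}} = - \frac{51238}{-23187 - 48 \sqrt{-78 + 2 \left(7 - 56\right)^{2}}} = - \frac{51238}{-23187 - 48 \sqrt{-78 + 2 \left(-49\right)^{2}}} = - \frac{51238}{-23187 - 48 \sqrt{-78 + 2 \cdot 2401}} = - \frac{51238}{-23187 - 48 \sqrt{-78 + 4802}} = - \frac{51238}{-23187 - 48 \sqrt{4724}} = - \frac{51238}{-23187 - 48 \cdot 2 \sqrt{1181}} = - \frac{51238}{-23187 - 96 \sqrt{1181}}$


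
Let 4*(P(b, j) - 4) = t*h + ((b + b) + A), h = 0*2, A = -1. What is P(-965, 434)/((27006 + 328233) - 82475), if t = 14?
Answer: -1915/1091056 ≈ -0.0017552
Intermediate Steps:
h = 0
P(b, j) = 15/4 + b/2 (P(b, j) = 4 + (14*0 + ((b + b) - 1))/4 = 4 + (0 + (2*b - 1))/4 = 4 + (0 + (-1 + 2*b))/4 = 4 + (-1 + 2*b)/4 = 4 + (-¼ + b/2) = 15/4 + b/2)
P(-965, 434)/((27006 + 328233) - 82475) = (15/4 + (½)*(-965))/((27006 + 328233) - 82475) = (15/4 - 965/2)/(355239 - 82475) = -1915/4/272764 = -1915/4*1/272764 = -1915/1091056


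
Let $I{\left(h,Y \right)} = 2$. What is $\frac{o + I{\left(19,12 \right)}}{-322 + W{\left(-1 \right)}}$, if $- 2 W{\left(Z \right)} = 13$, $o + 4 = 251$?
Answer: $- \frac{166}{219} \approx -0.75799$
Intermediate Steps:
$o = 247$ ($o = -4 + 251 = 247$)
$W{\left(Z \right)} = - \frac{13}{2}$ ($W{\left(Z \right)} = \left(- \frac{1}{2}\right) 13 = - \frac{13}{2}$)
$\frac{o + I{\left(19,12 \right)}}{-322 + W{\left(-1 \right)}} = \frac{247 + 2}{-322 - \frac{13}{2}} = \frac{249}{- \frac{657}{2}} = 249 \left(- \frac{2}{657}\right) = - \frac{166}{219}$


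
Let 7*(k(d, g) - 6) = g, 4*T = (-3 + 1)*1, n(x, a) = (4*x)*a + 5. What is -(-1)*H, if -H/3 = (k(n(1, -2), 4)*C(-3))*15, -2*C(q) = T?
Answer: -1035/14 ≈ -73.929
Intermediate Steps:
n(x, a) = 5 + 4*a*x (n(x, a) = 4*a*x + 5 = 5 + 4*a*x)
T = -1/2 (T = ((-3 + 1)*1)/4 = (-2*1)/4 = (1/4)*(-2) = -1/2 ≈ -0.50000)
k(d, g) = 6 + g/7
C(q) = 1/4 (C(q) = -1/2*(-1/2) = 1/4)
H = -1035/14 (H = -3*(6 + (1/7)*4)*(1/4)*15 = -3*(6 + 4/7)*(1/4)*15 = -3*(46/7)*(1/4)*15 = -69*15/14 = -3*345/14 = -1035/14 ≈ -73.929)
-(-1)*H = -(-1)*(-1035)/14 = -1*1035/14 = -1035/14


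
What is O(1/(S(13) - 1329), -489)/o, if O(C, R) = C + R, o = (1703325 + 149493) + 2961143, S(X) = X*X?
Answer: -567241/5584194760 ≈ -0.00010158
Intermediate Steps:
S(X) = X²
o = 4813961 (o = 1852818 + 2961143 = 4813961)
O(1/(S(13) - 1329), -489)/o = (1/(13² - 1329) - 489)/4813961 = (1/(169 - 1329) - 489)*(1/4813961) = (1/(-1160) - 489)*(1/4813961) = (-1/1160 - 489)*(1/4813961) = -567241/1160*1/4813961 = -567241/5584194760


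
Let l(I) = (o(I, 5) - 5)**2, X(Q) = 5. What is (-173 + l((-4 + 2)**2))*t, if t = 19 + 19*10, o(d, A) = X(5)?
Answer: -36157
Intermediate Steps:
o(d, A) = 5
t = 209 (t = 19 + 190 = 209)
l(I) = 0 (l(I) = (5 - 5)**2 = 0**2 = 0)
(-173 + l((-4 + 2)**2))*t = (-173 + 0)*209 = -173*209 = -36157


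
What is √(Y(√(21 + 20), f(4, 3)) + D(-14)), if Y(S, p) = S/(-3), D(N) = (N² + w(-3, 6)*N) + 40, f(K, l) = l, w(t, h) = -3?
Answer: √(2502 - 3*√41)/3 ≈ 16.609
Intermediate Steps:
D(N) = 40 + N² - 3*N (D(N) = (N² - 3*N) + 40 = 40 + N² - 3*N)
Y(S, p) = -S/3 (Y(S, p) = S*(-⅓) = -S/3)
√(Y(√(21 + 20), f(4, 3)) + D(-14)) = √(-√(21 + 20)/3 + (40 + (-14)² - 3*(-14))) = √(-√41/3 + (40 + 196 + 42)) = √(-√41/3 + 278) = √(278 - √41/3)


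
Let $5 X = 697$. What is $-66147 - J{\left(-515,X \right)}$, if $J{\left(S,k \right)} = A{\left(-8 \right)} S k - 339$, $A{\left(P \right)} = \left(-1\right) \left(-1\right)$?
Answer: $5983$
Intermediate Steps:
$A{\left(P \right)} = 1$
$X = \frac{697}{5}$ ($X = \frac{1}{5} \cdot 697 = \frac{697}{5} \approx 139.4$)
$J{\left(S,k \right)} = -339 + S k$ ($J{\left(S,k \right)} = 1 S k - 339 = S k - 339 = -339 + S k$)
$-66147 - J{\left(-515,X \right)} = -66147 - \left(-339 - 71791\right) = -66147 - -72130 = -66147 + 72130 = 5983$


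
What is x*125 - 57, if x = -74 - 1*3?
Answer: -9682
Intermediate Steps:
x = -77 (x = -74 - 3 = -77)
x*125 - 57 = -77*125 - 57 = -9625 - 57 = -9682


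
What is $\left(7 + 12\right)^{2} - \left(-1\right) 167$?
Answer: $528$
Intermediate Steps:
$\left(7 + 12\right)^{2} - \left(-1\right) 167 = 19^{2} - -167 = 361 + 167 = 528$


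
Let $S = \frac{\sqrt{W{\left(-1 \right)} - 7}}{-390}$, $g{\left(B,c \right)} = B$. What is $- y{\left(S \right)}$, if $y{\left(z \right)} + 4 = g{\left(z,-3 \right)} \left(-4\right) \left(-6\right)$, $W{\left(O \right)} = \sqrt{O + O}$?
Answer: $4 + \frac{4 \sqrt{-7 + i \sqrt{2}}}{65} \approx 4.0164 + 0.16364 i$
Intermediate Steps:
$W{\left(O \right)} = \sqrt{2} \sqrt{O}$ ($W{\left(O \right)} = \sqrt{2 O} = \sqrt{2} \sqrt{O}$)
$S = - \frac{\sqrt{-7 + i \sqrt{2}}}{390}$ ($S = \frac{\sqrt{\sqrt{2} \sqrt{-1} - 7}}{-390} = \sqrt{\sqrt{2} i - 7} \left(- \frac{1}{390}\right) = \sqrt{i \sqrt{2} - 7} \left(- \frac{1}{390}\right) = \sqrt{-7 + i \sqrt{2}} \left(- \frac{1}{390}\right) = - \frac{\sqrt{-7 + i \sqrt{2}}}{390} \approx -0.00068185 - 0.0068182 i$)
$y{\left(z \right)} = -4 + 24 z$ ($y{\left(z \right)} = -4 + z \left(-4\right) \left(-6\right) = -4 + - 4 z \left(-6\right) = -4 + 24 z$)
$- y{\left(S \right)} = - (-4 + 24 \left(- \frac{\sqrt{-7 + i \sqrt{2}}}{390}\right)) = - (-4 - \frac{4 \sqrt{-7 + i \sqrt{2}}}{65}) = 4 + \frac{4 \sqrt{-7 + i \sqrt{2}}}{65}$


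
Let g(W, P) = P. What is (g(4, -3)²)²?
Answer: 81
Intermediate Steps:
(g(4, -3)²)² = ((-3)²)² = 9² = 81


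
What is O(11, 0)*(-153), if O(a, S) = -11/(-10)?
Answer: -1683/10 ≈ -168.30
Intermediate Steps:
O(a, S) = 11/10 (O(a, S) = -11*(-⅒) = 11/10)
O(11, 0)*(-153) = (11/10)*(-153) = -1683/10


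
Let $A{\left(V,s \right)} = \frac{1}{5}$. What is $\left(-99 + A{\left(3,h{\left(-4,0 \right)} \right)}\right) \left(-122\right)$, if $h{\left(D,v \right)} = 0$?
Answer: $\frac{60268}{5} \approx 12054.0$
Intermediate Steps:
$A{\left(V,s \right)} = \frac{1}{5}$
$\left(-99 + A{\left(3,h{\left(-4,0 \right)} \right)}\right) \left(-122\right) = \left(-99 + \frac{1}{5}\right) \left(-122\right) = \left(- \frac{494}{5}\right) \left(-122\right) = \frac{60268}{5}$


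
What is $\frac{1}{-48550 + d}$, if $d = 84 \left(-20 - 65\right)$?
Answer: $- \frac{1}{55690} \approx -1.7957 \cdot 10^{-5}$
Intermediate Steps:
$d = -7140$ ($d = 84 \left(-85\right) = -7140$)
$\frac{1}{-48550 + d} = \frac{1}{-48550 - 7140} = \frac{1}{-55690} = - \frac{1}{55690}$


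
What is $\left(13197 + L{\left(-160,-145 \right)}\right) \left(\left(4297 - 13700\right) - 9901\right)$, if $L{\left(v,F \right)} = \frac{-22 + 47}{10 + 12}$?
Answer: $- \frac{2802545068}{11} \approx -2.5478 \cdot 10^{8}$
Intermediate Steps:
$L{\left(v,F \right)} = \frac{25}{22}$
$\left(13197 + L{\left(-160,-145 \right)}\right) \left(\left(4297 - 13700\right) - 9901\right) = \left(13197 + \frac{25}{22}\right) \left(\left(4297 - 13700\right) - 9901\right) = \frac{290359 \left(-9403 - 9901\right)}{22} = \frac{290359}{22} \left(-19304\right) = - \frac{2802545068}{11}$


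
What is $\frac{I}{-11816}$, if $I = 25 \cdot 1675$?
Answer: $- \frac{41875}{11816} \approx -3.5439$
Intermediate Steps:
$I = 41875$
$\frac{I}{-11816} = \frac{41875}{-11816} = 41875 \left(- \frac{1}{11816}\right) = - \frac{41875}{11816}$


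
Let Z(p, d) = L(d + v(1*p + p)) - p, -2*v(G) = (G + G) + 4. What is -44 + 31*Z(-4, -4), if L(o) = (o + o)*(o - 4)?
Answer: -168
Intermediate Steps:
v(G) = -2 - G (v(G) = -((G + G) + 4)/2 = -(2*G + 4)/2 = -(4 + 2*G)/2 = -2 - G)
L(o) = 2*o*(-4 + o) (L(o) = (2*o)*(-4 + o) = 2*o*(-4 + o))
Z(p, d) = -p + 2*(-6 + d - 2*p)*(-2 + d - 2*p) (Z(p, d) = 2*(d + (-2 - (1*p + p)))*(-4 + (d + (-2 - (1*p + p)))) - p = 2*(d + (-2 - (p + p)))*(-4 + (d + (-2 - (p + p)))) - p = 2*(d + (-2 - 2*p))*(-4 + (d + (-2 - 2*p))) - p = 2*(-2 + d - 2*p)*(-4 + (-2 + d - 2*p)) - p = 2*(-2 + d - 2*p)*(-6 + d - 2*p) - p = 2*(-6 + d - 2*p)*(-2 + d - 2*p) - p = -p + 2*(-6 + d - 2*p)*(-2 + d - 2*p))
-44 + 31*Z(-4, -4) = -44 + 31*(-1*(-4) + 2*(2 - 1*(-4) + 2*(-4))*(6 - 1*(-4) + 2*(-4))) = -44 + 31*(4 + 2*(2 + 4 - 8)*(6 + 4 - 8)) = -44 + 31*(4 + 2*(-2)*2) = -44 + 31*(4 - 8) = -44 + 31*(-4) = -44 - 124 = -168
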